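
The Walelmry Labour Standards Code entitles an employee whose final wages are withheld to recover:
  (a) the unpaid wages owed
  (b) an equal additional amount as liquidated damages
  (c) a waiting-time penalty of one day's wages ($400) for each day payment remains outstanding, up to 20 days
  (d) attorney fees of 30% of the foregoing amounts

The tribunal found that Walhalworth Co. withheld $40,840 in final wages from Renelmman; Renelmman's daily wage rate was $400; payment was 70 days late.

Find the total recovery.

$116,584

Liquidated damages (equal amount): $40,840
Penalty days: min(70, 20) = 20
Waiting-time penalty: 20 × $400 = $8,000
Subtotal: $40,840 + $40,840 + $8,000 = $89,680
Attorney fees: 30% of $89,680 = $26,904
Total award: $89,680 + $26,904 = $116,584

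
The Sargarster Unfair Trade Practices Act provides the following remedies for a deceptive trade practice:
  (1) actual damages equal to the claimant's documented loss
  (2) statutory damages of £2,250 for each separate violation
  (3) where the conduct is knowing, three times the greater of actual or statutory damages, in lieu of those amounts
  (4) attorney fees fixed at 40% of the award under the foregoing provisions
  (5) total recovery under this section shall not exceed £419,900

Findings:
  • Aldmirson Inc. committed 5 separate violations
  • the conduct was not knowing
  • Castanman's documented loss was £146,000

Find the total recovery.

Statutory damages: 5 × £2,250 = £11,250
Conduct not knowing: the in-lieu enhancement does not apply.
Actual plus statutory damages: £146,000 + £11,250 = £157,250
Attorney fees: 40% of £157,250 = £62,900
Total before cap: £157,250 + £62,900 = £220,150
Cap at £419,900: £220,150 is within the cap, no reduction.

£220,150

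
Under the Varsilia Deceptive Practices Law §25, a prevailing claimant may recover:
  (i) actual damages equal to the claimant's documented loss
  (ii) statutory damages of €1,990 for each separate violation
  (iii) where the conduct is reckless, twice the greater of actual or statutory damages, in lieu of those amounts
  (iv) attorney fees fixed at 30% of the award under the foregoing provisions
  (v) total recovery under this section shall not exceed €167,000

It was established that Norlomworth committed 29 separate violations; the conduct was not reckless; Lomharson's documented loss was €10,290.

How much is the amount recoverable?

Statutory damages: 29 × €1,990 = €57,710
Conduct not reckless: the in-lieu enhancement does not apply.
Actual plus statutory damages: €10,290 + €57,710 = €68,000
Attorney fees: 30% of €68,000 = €20,400
Total before cap: €68,000 + €20,400 = €88,400
Cap at €167,000: €88,400 is within the cap, no reduction.

Total recovery: €88,400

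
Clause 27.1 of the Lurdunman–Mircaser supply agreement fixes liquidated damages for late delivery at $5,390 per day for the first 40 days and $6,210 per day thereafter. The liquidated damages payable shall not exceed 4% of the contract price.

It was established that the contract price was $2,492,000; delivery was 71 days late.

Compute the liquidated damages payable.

$99,680

First 40 days: 40 × $5,390 = $215,600
Remaining days: (71 − 40) × $6,210 = $192,510
Accrued per-day damages: $215,600 + $192,510 = $408,110
Cap: 4% of $2,492,000 = $99,680
Cap at $99,680: $408,110 exceeds the cap → $99,680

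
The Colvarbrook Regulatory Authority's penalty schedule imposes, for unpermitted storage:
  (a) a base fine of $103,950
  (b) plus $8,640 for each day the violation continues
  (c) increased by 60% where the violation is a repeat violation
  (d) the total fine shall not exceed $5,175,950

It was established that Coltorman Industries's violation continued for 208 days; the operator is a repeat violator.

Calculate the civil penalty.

Per-day component: 208 × $8,640 = $1,797,120
Base plus per-day: $103,950 + $1,797,120 = $1,901,070
Enhancement: 60% of $1,901,070 = $1,140,642
Enhanced fine: $1,901,070 + $1,140,642 = $3,041,712
Cap at $5,175,950: $3,041,712 is within the cap, no reduction.

$3,041,712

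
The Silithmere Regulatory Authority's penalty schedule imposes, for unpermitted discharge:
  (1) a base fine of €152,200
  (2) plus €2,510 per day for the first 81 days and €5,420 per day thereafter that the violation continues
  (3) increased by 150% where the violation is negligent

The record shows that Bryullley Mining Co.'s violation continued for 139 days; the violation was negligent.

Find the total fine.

€1,674,675

First 81 days: 81 × €2,510 = €203,310
Remaining days: (139 − 81) × €5,420 = €314,360
Per-day component: €203,310 + €314,360 = €517,670
Base plus per-day: €152,200 + €517,670 = €669,870
Enhancement: 150% of €669,870 = €1,004,805
Enhanced fine: €669,870 + €1,004,805 = €1,674,675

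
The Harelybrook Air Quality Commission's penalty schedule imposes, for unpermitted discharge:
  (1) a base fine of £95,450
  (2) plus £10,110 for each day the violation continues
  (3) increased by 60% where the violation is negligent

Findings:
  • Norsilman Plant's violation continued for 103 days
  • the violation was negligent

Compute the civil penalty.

£1,818,848

Per-day component: 103 × £10,110 = £1,041,330
Base plus per-day: £95,450 + £1,041,330 = £1,136,780
Enhancement: 60% of £1,136,780 = £682,068
Enhanced fine: £1,136,780 + £682,068 = £1,818,848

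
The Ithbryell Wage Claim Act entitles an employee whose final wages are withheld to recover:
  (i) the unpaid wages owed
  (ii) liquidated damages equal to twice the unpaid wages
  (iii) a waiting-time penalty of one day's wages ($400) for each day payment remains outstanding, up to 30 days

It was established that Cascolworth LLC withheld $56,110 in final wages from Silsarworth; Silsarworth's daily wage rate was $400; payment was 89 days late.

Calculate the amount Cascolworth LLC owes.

Doubled: 2 × $56,110 = $112,220
Penalty days: min(89, 30) = 30
Waiting-time penalty: 30 × $400 = $12,000
Total award: $56,110 + $112,220 + $12,000 = $180,330

$180,330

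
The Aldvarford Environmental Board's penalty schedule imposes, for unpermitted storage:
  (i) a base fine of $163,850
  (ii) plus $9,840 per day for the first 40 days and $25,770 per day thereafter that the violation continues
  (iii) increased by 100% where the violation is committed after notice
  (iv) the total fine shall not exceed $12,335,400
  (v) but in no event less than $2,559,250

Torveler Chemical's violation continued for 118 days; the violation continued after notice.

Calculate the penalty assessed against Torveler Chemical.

First 40 days: 40 × $9,840 = $393,600
Remaining days: (118 − 40) × $25,770 = $2,010,060
Per-day component: $393,600 + $2,010,060 = $2,403,660
Base plus per-day: $163,850 + $2,403,660 = $2,567,510
Enhancement: 100% of $2,567,510 = $2,567,510
Enhanced fine: $2,567,510 + $2,567,510 = $5,135,020
Cap at $12,335,400: $5,135,020 is within the cap, no reduction.
Minimum $2,559,250: $5,135,020 meets the minimum, no increase.

$5,135,020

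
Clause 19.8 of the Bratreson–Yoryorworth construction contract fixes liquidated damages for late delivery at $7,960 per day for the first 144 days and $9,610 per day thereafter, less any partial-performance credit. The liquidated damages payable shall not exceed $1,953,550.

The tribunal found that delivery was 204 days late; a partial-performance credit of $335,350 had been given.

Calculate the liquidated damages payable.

First 144 days: 144 × $7,960 = $1,146,240
Remaining days: (204 − 144) × $9,610 = $576,600
Accrued per-day damages: $1,146,240 + $576,600 = $1,722,840
Less partial-performance credit: $1,722,840 − $335,350 = $1,387,490
Cap at $1,953,550: $1,387,490 is within the cap, no reduction.

$1,387,490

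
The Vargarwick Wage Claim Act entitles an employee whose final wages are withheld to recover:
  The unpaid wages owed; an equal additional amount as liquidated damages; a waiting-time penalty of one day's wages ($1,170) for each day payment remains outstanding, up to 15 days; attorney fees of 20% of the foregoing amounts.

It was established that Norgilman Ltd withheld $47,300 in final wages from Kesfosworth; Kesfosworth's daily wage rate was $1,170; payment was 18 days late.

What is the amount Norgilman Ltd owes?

Liquidated damages (equal amount): $47,300
Penalty days: min(18, 15) = 15
Waiting-time penalty: 15 × $1,170 = $17,550
Subtotal: $47,300 + $47,300 + $17,550 = $112,150
Attorney fees: 20% of $112,150 = $22,430
Total award: $112,150 + $22,430 = $134,580

$134,580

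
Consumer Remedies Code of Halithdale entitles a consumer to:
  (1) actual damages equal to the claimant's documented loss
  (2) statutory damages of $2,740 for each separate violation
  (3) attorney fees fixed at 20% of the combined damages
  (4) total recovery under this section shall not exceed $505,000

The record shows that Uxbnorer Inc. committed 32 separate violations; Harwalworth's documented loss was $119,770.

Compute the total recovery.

$248,940

Statutory damages: 32 × $2,740 = $87,680
Combined damages: $119,770 + $87,680 = $207,450
Attorney fees: 20% of $207,450 = $41,490
Total before cap: $207,450 + $41,490 = $248,940
Cap at $505,000: $248,940 is within the cap, no reduction.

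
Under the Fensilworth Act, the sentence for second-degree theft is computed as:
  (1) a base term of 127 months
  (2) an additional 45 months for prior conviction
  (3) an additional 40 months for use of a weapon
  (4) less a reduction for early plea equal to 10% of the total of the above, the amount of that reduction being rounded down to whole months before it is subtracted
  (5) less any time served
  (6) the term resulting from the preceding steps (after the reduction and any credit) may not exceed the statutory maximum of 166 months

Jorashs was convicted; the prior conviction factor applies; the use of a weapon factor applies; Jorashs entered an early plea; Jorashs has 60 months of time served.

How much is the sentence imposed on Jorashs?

Prior conviction enhancement: +45 months
Use of a weapon enhancement: +40 months
Adjusted term: 127 months + 45 months + 40 months = 212 months
Early plea reduction: 10% of 212 months = 21 months (rounded down)
After reduction: 212 − 21 = 191 months
Less time served: 191 months − 60 months = 131 months
Cap at 166 months: 131 months is within the cap, no reduction.

131 months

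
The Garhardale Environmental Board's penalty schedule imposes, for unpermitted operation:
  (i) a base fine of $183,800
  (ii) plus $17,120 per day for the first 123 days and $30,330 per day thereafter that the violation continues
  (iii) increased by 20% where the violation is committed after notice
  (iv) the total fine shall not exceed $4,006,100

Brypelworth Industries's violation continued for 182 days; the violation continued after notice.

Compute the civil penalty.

First 123 days: 123 × $17,120 = $2,105,760
Remaining days: (182 − 123) × $30,330 = $1,789,470
Per-day component: $2,105,760 + $1,789,470 = $3,895,230
Base plus per-day: $183,800 + $3,895,230 = $4,079,030
Enhancement: 20% of $4,079,030 = $815,806
Enhanced fine: $4,079,030 + $815,806 = $4,894,836
Cap at $4,006,100: $4,894,836 exceeds the cap → $4,006,100

Civil penalty: $4,006,100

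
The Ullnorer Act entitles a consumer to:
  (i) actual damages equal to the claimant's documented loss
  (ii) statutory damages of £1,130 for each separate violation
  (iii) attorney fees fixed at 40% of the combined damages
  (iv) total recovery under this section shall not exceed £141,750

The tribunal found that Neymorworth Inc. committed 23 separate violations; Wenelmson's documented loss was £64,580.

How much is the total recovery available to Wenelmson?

Statutory damages: 23 × £1,130 = £25,990
Combined damages: £64,580 + £25,990 = £90,570
Attorney fees: 40% of £90,570 = £36,228
Total before cap: £90,570 + £36,228 = £126,798
Cap at £141,750: £126,798 is within the cap, no reduction.

£126,798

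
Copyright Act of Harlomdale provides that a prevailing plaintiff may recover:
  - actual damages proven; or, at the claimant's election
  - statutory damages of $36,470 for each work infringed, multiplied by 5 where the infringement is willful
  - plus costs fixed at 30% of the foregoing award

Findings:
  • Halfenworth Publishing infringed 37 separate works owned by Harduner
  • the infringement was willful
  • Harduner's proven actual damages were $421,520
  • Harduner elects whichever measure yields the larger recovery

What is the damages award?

$8,771,035

Statutory damages: 37 × $36,470 = $1,349,390
Multiplied by 5: 5 × $1,349,390 = $6,746,950
Greater of actual damages ($421,520) or enhanced statutory damages ($6,746,950): $6,746,950
Costs: 30% of $6,746,950 = $2,024,085
Award plus costs: $6,746,950 + $2,024,085 = $8,771,035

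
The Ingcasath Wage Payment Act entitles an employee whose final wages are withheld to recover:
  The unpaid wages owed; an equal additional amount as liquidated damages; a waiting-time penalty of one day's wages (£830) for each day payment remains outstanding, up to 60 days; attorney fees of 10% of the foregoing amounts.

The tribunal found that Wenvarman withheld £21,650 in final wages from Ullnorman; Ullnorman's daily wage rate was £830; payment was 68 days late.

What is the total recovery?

£102,410

Liquidated damages (equal amount): £21,650
Penalty days: min(68, 60) = 60
Waiting-time penalty: 60 × £830 = £49,800
Subtotal: £21,650 + £21,650 + £49,800 = £93,100
Attorney fees: 10% of £93,100 = £9,310
Total award: £93,100 + £9,310 = £102,410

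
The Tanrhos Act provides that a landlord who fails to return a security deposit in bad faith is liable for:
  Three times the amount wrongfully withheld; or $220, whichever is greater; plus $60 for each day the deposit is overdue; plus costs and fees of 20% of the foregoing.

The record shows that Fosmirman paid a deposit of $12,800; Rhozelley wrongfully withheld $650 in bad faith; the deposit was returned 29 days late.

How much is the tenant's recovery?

$4,428

Trebled: 3 × $650 = $1,950
Minimum $220: $1,950 meets the minimum, no increase.
Late-return penalty: 29 × $60 = $1,740
Damages plus late penalty: $1,950 + $1,740 = $3,690
Costs and fees: 20% of $3,690 = $738
Total recovery: $3,690 + $738 = $4,428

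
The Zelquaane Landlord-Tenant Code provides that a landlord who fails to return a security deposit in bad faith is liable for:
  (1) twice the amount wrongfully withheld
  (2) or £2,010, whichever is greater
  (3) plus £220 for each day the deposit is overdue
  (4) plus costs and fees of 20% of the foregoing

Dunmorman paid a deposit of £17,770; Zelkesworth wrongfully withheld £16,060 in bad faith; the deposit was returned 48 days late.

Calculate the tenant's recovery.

£51,216

Doubled: 2 × £16,060 = £32,120
Minimum £2,010: £32,120 meets the minimum, no increase.
Late-return penalty: 48 × £220 = £10,560
Damages plus late penalty: £32,120 + £10,560 = £42,680
Costs and fees: 20% of £42,680 = £8,536
Total recovery: £42,680 + £8,536 = £51,216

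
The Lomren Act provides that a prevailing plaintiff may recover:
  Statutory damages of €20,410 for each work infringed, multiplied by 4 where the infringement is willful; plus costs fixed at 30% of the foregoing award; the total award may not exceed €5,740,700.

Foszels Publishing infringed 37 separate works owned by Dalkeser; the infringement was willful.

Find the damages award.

Award: €3,926,884

Statutory damages: 37 × €20,410 = €755,170
Multiplied by 4: 4 × €755,170 = €3,020,680
Costs: 30% of €3,020,680 = €906,204
Award plus costs: €3,020,680 + €906,204 = €3,926,884
Cap at €5,740,700: €3,926,884 is within the cap, no reduction.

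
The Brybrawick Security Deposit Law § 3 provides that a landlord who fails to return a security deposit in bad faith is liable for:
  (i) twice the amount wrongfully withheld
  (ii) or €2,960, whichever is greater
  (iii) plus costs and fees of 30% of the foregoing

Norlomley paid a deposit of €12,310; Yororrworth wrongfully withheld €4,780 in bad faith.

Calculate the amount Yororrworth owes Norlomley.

€12,428

Doubled: 2 × €4,780 = €9,560
Minimum €2,960: €9,560 meets the minimum, no increase.
Costs and fees: 30% of €9,560 = €2,868
Total recovery: €9,560 + €2,868 = €12,428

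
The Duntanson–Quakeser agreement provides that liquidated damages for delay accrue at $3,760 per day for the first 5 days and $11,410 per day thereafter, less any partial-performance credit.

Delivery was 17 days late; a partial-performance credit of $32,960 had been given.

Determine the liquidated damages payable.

$122,760

First 5 days: 5 × $3,760 = $18,800
Remaining days: (17 − 5) × $11,410 = $136,920
Accrued per-day damages: $18,800 + $136,920 = $155,720
Less partial-performance credit: $155,720 − $32,960 = $122,760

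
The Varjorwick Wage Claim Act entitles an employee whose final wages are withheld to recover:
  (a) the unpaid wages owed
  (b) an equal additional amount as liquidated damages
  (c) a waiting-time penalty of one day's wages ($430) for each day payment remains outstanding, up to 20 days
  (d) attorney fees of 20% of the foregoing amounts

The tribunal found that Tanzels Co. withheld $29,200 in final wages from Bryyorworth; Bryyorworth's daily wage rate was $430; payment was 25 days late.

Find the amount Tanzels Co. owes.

Liquidated damages (equal amount): $29,200
Penalty days: min(25, 20) = 20
Waiting-time penalty: 20 × $430 = $8,600
Subtotal: $29,200 + $29,200 + $8,600 = $67,000
Attorney fees: 20% of $67,000 = $13,400
Total award: $67,000 + $13,400 = $80,400

$80,400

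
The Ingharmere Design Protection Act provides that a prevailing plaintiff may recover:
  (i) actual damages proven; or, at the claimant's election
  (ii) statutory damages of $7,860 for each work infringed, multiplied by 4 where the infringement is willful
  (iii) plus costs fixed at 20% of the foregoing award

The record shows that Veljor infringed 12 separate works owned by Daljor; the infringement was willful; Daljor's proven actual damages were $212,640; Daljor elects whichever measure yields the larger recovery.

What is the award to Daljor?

$452,736

Statutory damages: 12 × $7,860 = $94,320
Multiplied by 4: 4 × $94,320 = $377,280
Greater of actual damages ($212,640) or enhanced statutory damages ($377,280): $377,280
Costs: 20% of $377,280 = $75,456
Award plus costs: $377,280 + $75,456 = $452,736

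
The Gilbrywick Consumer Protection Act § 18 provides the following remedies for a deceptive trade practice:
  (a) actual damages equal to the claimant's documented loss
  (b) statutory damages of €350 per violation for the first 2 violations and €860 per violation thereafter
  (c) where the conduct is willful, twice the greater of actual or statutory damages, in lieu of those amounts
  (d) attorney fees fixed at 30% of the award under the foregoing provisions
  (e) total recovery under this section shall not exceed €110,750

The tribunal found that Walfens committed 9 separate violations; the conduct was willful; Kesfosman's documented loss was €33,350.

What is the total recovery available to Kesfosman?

€86,710

First 2 violations: 2 × €350 = €700
Remaining violations: (9 − 2) × €860 = €6,020
Statutory damages: €700 + €6,020 = €6,720
Greater of actual damages (€33,350) or statutory damages (€6,720): €33,350
Doubled: 2 × €33,350 = €66,700
Attorney fees: 30% of €66,700 = €20,010
Total before cap: €66,700 + €20,010 = €86,710
Cap at €110,750: €86,710 is within the cap, no reduction.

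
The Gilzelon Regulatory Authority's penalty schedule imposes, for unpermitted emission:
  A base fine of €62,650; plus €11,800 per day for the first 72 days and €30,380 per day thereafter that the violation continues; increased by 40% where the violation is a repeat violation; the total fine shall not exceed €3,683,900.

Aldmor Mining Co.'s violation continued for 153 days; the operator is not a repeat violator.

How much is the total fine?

First 72 days: 72 × €11,800 = €849,600
Remaining days: (153 − 72) × €30,380 = €2,460,780
Per-day component: €849,600 + €2,460,780 = €3,310,380
Base plus per-day: €62,650 + €3,310,380 = €3,373,030
The operator is not a repeat violator: no 40% increase.
Cap at €3,683,900: €3,373,030 is within the cap, no reduction.

€3,373,030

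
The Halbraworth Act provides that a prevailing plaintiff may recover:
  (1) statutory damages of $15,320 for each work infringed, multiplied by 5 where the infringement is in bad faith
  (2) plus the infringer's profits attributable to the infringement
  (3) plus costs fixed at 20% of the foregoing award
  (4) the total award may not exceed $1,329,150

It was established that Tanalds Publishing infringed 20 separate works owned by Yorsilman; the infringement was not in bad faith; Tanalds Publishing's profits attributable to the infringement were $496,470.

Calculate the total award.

Award: $963,444

Statutory damages: 20 × $15,320 = $306,400
Infringement not in bad faith: no ×5 enhancement.
Combined award: $306,400 + $496,470 = $802,870
Costs: 20% of $802,870 = $160,574
Award plus costs: $802,870 + $160,574 = $963,444
Cap at $1,329,150: $963,444 is within the cap, no reduction.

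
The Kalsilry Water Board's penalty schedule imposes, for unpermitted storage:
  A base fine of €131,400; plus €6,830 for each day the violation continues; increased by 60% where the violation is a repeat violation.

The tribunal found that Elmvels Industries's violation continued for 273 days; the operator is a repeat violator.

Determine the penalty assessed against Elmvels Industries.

Per-day component: 273 × €6,830 = €1,864,590
Base plus per-day: €131,400 + €1,864,590 = €1,995,990
Enhancement: 60% of €1,995,990 = €1,197,594
Enhanced fine: €1,995,990 + €1,197,594 = €3,193,584

€3,193,584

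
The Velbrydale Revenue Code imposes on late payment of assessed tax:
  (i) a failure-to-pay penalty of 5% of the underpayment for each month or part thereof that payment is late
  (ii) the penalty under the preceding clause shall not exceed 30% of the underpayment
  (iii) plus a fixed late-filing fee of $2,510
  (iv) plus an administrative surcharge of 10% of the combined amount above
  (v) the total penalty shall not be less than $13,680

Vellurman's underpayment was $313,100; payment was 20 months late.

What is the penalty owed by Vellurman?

Accrued rate: 5% × 20 = 100%, capped at 30% → 30%
Failure-to-pay penalty: 30% of $313,100 = $93,930
Penalty before surcharge: $93,930 + $2,510 = $96,440
Administrative surcharge: 10% of $96,440 = $9,644
Total penalty: $96,440 + $9,644 = $106,084
Minimum $13,680: $106,084 meets the minimum, no increase.

$106,084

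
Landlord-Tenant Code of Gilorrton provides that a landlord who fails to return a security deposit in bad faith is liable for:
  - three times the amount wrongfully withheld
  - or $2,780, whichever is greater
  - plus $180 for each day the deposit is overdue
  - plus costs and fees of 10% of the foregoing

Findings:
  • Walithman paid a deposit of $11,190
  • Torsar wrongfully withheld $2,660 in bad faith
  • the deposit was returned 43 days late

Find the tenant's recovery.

Trebled: 3 × $2,660 = $7,980
Minimum $2,780: $7,980 meets the minimum, no increase.
Late-return penalty: 43 × $180 = $7,740
Damages plus late penalty: $7,980 + $7,740 = $15,720
Costs and fees: 10% of $15,720 = $1,572
Total recovery: $15,720 + $1,572 = $17,292

$17,292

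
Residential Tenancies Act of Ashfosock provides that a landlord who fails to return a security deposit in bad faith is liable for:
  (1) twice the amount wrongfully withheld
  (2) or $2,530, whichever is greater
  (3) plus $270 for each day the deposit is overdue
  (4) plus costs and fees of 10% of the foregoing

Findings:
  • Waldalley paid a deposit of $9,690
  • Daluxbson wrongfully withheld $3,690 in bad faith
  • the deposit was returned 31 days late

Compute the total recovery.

$17,325

Doubled: 2 × $3,690 = $7,380
Minimum $2,530: $7,380 meets the minimum, no increase.
Late-return penalty: 31 × $270 = $8,370
Damages plus late penalty: $7,380 + $8,370 = $15,750
Costs and fees: 10% of $15,750 = $1,575
Total recovery: $15,750 + $1,575 = $17,325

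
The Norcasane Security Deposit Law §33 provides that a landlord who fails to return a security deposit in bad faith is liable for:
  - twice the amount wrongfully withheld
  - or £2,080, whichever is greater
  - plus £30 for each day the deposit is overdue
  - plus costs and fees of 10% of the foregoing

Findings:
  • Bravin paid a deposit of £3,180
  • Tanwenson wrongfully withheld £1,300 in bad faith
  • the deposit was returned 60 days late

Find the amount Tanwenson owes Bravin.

£4,840

Doubled: 2 × £1,300 = £2,600
Minimum £2,080: £2,600 meets the minimum, no increase.
Late-return penalty: 60 × £30 = £1,800
Damages plus late penalty: £2,600 + £1,800 = £4,400
Costs and fees: 10% of £4,400 = £440
Total recovery: £4,400 + £440 = £4,840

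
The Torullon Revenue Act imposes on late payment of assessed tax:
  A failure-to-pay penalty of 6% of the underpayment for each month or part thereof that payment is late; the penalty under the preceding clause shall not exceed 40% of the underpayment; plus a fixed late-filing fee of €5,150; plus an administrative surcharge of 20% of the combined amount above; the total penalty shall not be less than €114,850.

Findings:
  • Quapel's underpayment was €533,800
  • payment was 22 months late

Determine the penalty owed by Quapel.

Accrued rate: 6% × 22 = 132%, capped at 40% → 40%
Failure-to-pay penalty: 40% of €533,800 = €213,520
Penalty before surcharge: €213,520 + €5,150 = €218,670
Administrative surcharge: 20% of €218,670 = €43,734
Total penalty: €218,670 + €43,734 = €262,404
Minimum €114,850: €262,404 meets the minimum, no increase.

€262,404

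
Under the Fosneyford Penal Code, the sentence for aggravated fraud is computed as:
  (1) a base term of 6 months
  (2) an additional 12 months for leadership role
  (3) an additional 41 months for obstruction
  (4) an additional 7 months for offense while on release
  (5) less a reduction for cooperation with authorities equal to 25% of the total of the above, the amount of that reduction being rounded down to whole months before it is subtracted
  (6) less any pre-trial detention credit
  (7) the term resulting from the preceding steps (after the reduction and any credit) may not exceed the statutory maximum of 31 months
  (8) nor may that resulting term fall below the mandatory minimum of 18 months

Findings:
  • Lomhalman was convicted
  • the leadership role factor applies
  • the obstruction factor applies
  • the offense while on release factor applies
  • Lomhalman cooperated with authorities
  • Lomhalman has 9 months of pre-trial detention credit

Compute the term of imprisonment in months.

Leadership role enhancement: +12 months
Obstruction enhancement: +41 months
Offense while on release enhancement: +7 months
Adjusted term: 6 months + 12 months + 41 months + 7 months = 66 months
Cooperation with authorities reduction: 25% of 66 months = 16 months (rounded down)
After reduction: 66 − 16 = 50 months
Less pre-trial detention credit: 50 months − 9 months = 41 months
Cap at 31 months: 41 months exceeds the cap → 31 months
Minimum 18 months: 31 months meets the minimum, no increase.

31 months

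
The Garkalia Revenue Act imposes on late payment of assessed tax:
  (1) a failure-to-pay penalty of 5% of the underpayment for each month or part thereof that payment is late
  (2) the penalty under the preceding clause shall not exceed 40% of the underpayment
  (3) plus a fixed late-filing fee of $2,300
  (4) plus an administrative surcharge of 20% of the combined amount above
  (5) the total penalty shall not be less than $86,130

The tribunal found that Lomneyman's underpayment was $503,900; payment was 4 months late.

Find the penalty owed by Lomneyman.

Accrued rate: 5% × 4 = 20%, capped at 40% → 20%
Failure-to-pay penalty: 20% of $503,900 = $100,780
Penalty before surcharge: $100,780 + $2,300 = $103,080
Administrative surcharge: 20% of $103,080 = $20,616
Total penalty: $103,080 + $20,616 = $123,696
Minimum $86,130: $123,696 meets the minimum, no increase.

$123,696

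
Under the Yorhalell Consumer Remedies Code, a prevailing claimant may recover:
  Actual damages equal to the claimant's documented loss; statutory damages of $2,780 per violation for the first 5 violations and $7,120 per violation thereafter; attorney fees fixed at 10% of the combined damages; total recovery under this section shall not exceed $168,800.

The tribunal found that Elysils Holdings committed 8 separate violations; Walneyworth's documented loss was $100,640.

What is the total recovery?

$149,490

First 5 violations: 5 × $2,780 = $13,900
Remaining violations: (8 − 5) × $7,120 = $21,360
Statutory damages: $13,900 + $21,360 = $35,260
Combined damages: $100,640 + $35,260 = $135,900
Attorney fees: 10% of $135,900 = $13,590
Total before cap: $135,900 + $13,590 = $149,490
Cap at $168,800: $149,490 is within the cap, no reduction.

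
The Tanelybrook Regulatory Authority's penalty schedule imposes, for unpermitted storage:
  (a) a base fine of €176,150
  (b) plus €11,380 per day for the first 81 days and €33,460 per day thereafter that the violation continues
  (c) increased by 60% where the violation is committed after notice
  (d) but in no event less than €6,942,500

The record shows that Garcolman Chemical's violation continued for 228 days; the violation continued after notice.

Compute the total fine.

First 81 days: 81 × €11,380 = €921,780
Remaining days: (228 − 81) × €33,460 = €4,918,620
Per-day component: €921,780 + €4,918,620 = €5,840,400
Base plus per-day: €176,150 + €5,840,400 = €6,016,550
Enhancement: 60% of €6,016,550 = €3,609,930
Enhanced fine: €6,016,550 + €3,609,930 = €9,626,480
Minimum €6,942,500: €9,626,480 meets the minimum, no increase.

€9,626,480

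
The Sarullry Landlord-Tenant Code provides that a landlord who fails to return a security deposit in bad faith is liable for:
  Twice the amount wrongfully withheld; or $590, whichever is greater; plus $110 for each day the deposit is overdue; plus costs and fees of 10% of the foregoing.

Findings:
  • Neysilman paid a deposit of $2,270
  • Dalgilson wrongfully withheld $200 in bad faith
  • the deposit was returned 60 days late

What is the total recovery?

$7,909

Doubled: 2 × $200 = $400
Minimum $590: $400 is below the minimum → $590
Late-return penalty: 60 × $110 = $6,600
Damages plus late penalty: $590 + $6,600 = $7,190
Costs and fees: 10% of $7,190 = $719
Total recovery: $7,190 + $719 = $7,909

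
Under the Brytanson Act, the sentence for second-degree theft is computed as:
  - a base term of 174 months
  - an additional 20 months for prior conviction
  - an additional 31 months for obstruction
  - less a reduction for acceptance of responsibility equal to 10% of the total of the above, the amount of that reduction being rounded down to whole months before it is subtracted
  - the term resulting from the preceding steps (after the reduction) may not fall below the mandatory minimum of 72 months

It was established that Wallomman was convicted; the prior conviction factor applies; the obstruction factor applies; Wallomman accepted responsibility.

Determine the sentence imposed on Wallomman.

203 months

Prior conviction enhancement: +20 months
Obstruction enhancement: +31 months
Adjusted term: 174 months + 20 months + 31 months = 225 months
Acceptance of responsibility reduction: 10% of 225 months = 22 months (rounded down)
After reduction: 225 − 22 = 203 months
Minimum 72 months: 203 months meets the minimum, no increase.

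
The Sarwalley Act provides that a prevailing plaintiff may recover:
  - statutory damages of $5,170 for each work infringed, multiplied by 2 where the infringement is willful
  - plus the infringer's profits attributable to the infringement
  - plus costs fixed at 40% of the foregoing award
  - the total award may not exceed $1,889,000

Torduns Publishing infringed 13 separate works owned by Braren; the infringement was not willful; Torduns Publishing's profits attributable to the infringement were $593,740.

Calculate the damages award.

$925,330

Statutory damages: 13 × $5,170 = $67,210
Infringement not willful: no ×2 enhancement.
Combined award: $67,210 + $593,740 = $660,950
Costs: 40% of $660,950 = $264,380
Award plus costs: $660,950 + $264,380 = $925,330
Cap at $1,889,000: $925,330 is within the cap, no reduction.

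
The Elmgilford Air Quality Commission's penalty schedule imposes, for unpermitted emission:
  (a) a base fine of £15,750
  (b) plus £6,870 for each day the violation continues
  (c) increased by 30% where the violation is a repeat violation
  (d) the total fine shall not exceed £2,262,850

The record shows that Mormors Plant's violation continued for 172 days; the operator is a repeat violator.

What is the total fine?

£1,556,607

Per-day component: 172 × £6,870 = £1,181,640
Base plus per-day: £15,750 + £1,181,640 = £1,197,390
Enhancement: 30% of £1,197,390 = £359,217
Enhanced fine: £1,197,390 + £359,217 = £1,556,607
Cap at £2,262,850: £1,556,607 is within the cap, no reduction.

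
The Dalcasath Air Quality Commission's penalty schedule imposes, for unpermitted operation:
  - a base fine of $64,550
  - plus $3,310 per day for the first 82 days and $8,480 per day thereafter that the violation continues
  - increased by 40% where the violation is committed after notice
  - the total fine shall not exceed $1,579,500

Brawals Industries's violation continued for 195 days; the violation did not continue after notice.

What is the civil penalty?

$1,294,210

First 82 days: 82 × $3,310 = $271,420
Remaining days: (195 − 82) × $8,480 = $958,240
Per-day component: $271,420 + $958,240 = $1,229,660
Base plus per-day: $64,550 + $1,229,660 = $1,294,210
The violation did not continue after notice: no 40% increase.
Cap at $1,579,500: $1,294,210 is within the cap, no reduction.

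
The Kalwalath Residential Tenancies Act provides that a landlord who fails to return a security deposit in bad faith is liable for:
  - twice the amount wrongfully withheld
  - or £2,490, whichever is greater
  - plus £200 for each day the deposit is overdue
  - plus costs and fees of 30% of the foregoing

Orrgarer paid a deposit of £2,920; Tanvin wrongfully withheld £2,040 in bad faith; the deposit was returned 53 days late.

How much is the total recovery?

£19,084

Doubled: 2 × £2,040 = £4,080
Minimum £2,490: £4,080 meets the minimum, no increase.
Late-return penalty: 53 × £200 = £10,600
Damages plus late penalty: £4,080 + £10,600 = £14,680
Costs and fees: 30% of £14,680 = £4,404
Total recovery: £14,680 + £4,404 = £19,084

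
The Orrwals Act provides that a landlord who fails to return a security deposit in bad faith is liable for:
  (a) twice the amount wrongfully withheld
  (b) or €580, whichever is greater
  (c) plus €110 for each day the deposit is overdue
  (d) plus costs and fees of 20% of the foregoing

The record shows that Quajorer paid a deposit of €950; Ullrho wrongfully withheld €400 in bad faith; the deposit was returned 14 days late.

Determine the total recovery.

Doubled: 2 × €400 = €800
Minimum €580: €800 meets the minimum, no increase.
Late-return penalty: 14 × €110 = €1,540
Damages plus late penalty: €800 + €1,540 = €2,340
Costs and fees: 20% of €2,340 = €468
Total recovery: €2,340 + €468 = €2,808

€2,808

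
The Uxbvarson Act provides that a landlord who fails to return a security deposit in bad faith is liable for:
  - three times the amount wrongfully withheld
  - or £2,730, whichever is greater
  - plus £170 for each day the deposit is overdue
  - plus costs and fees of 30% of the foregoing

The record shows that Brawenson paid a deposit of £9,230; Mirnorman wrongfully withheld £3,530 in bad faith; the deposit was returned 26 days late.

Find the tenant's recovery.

Trebled: 3 × £3,530 = £10,590
Minimum £2,730: £10,590 meets the minimum, no increase.
Late-return penalty: 26 × £170 = £4,420
Damages plus late penalty: £10,590 + £4,420 = £15,010
Costs and fees: 30% of £15,010 = £4,503
Total recovery: £15,010 + £4,503 = £19,513

£19,513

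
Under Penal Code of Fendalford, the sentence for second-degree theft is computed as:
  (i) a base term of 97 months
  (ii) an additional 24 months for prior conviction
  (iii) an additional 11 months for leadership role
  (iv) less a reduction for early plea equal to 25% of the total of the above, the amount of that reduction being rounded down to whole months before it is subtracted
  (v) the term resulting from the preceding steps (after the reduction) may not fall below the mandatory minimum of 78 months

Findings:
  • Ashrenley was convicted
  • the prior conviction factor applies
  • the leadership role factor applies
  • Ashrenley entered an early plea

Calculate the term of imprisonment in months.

99 months

Prior conviction enhancement: +24 months
Leadership role enhancement: +11 months
Adjusted term: 97 months + 24 months + 11 months = 132 months
Early plea reduction: 25% of 132 months = 33 months (rounded down)
After reduction: 132 − 33 = 99 months
Minimum 78 months: 99 months meets the minimum, no increase.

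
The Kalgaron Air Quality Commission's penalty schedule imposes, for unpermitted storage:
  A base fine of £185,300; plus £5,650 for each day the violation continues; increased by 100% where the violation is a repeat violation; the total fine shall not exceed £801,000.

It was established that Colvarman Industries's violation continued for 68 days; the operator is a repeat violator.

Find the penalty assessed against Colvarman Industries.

Per-day component: 68 × £5,650 = £384,200
Base plus per-day: £185,300 + £384,200 = £569,500
Enhancement: 100% of £569,500 = £569,500
Enhanced fine: £569,500 + £569,500 = £1,139,000
Cap at £801,000: £1,139,000 exceeds the cap → £801,000

£801,000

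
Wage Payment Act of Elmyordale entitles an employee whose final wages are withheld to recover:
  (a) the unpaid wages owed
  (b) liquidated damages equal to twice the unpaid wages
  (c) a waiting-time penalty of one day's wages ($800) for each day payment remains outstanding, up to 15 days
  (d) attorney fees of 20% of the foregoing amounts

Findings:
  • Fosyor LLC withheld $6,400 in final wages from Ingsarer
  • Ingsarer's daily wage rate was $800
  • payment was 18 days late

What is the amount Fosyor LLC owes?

Doubled: 2 × $6,400 = $12,800
Penalty days: min(18, 15) = 15
Waiting-time penalty: 15 × $800 = $12,000
Subtotal: $6,400 + $12,800 + $12,000 = $31,200
Attorney fees: 20% of $31,200 = $6,240
Total award: $31,200 + $6,240 = $37,440

$37,440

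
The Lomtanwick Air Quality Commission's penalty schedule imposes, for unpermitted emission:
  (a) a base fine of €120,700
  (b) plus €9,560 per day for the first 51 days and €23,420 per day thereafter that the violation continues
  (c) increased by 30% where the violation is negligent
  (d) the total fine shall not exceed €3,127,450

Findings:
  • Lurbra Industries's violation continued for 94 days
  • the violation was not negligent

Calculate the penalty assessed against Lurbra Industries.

€1,615,320

First 51 days: 51 × €9,560 = €487,560
Remaining days: (94 − 51) × €23,420 = €1,007,060
Per-day component: €487,560 + €1,007,060 = €1,494,620
Base plus per-day: €120,700 + €1,494,620 = €1,615,320
The violation was not negligent: no 30% increase.
Cap at €3,127,450: €1,615,320 is within the cap, no reduction.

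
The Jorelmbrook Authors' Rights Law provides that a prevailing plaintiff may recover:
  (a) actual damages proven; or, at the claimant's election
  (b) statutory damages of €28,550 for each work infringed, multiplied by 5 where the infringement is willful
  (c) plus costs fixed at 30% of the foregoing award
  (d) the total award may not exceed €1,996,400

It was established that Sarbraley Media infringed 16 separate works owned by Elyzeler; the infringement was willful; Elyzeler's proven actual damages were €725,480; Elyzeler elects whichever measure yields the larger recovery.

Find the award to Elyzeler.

€1,996,400

Statutory damages: 16 × €28,550 = €456,800
Multiplied by 5: 5 × €456,800 = €2,284,000
Greater of actual damages (€725,480) or enhanced statutory damages (€2,284,000): €2,284,000
Costs: 30% of €2,284,000 = €685,200
Award plus costs: €2,284,000 + €685,200 = €2,969,200
Cap at €1,996,400: €2,969,200 exceeds the cap → €1,996,400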